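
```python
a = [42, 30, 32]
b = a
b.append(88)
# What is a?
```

After line 1: a = [42, 30, 32]
After line 2 (b = a is an alias, same object): a = [42, 30, 32], b = [42, 30, 32]
After line 3 (b.append mutates the shared list): a = [42, 30, 32, 88], b = [42, 30, 32, 88]

[42, 30, 32, 88]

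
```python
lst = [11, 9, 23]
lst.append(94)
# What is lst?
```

[11, 9, 23, 94]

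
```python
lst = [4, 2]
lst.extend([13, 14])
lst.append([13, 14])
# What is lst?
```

After line 1: lst = [4, 2]
After line 2 (extend unpacks [13, 14]): lst = [4, 2, 13, 14]
After line 3 (append adds [13, 14] as single element): lst = [4, 2, 13, 14, [13, 14]]

[4, 2, 13, 14, [13, 14]]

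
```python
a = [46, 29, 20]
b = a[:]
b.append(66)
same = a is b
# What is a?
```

After line 1: a = [46, 29, 20]
After line 2 (b = a[:] is a shallow copy, new object): a = [46, 29, 20], b = [46, 29, 20]
After line 3 (append only mutates b): a = [46, 29, 20], b = [46, 29, 20, 66]
After line 4 (same = a is b; different objects -> False): same = False

[46, 29, 20]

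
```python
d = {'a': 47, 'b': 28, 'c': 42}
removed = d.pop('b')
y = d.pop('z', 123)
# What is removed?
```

After line 1: d = {'a': 47, 'b': 28, 'c': 42}
After line 2 (pop 'b' returns 28): d = {'a': 47, 'c': 42}, removed = 28
After line 3 (pop 'z' missing, returns default 123): d = {'a': 47, 'c': 42}, y = 123

28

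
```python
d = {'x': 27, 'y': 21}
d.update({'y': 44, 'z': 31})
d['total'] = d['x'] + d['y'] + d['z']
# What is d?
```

After line 1: d = {'x': 27, 'y': 21}
After line 2 (y overwritten, z added): d = {'x': 27, 'y': 44, 'z': 31}
After line 3 (total = 27 + 44 + 31 = 102): d = {'x': 27, 'y': 44, 'z': 31, 'total': 102}

{'x': 27, 'y': 44, 'z': 31, 'total': 102}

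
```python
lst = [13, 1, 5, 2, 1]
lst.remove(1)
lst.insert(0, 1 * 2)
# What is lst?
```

After line 1: lst = [13, 1, 5, 2, 1]
After line 2 (remove first 1): lst = [13, 5, 2, 1]
After line 3 (insert 2 at index 0): lst = [2, 13, 5, 2, 1]

[2, 13, 5, 2, 1]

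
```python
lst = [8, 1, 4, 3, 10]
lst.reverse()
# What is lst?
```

[10, 3, 4, 1, 8]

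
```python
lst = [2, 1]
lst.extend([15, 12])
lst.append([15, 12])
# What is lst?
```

After line 1: lst = [2, 1]
After line 2 (extend unpacks [15, 12]): lst = [2, 1, 15, 12]
After line 3 (append adds [15, 12] as single element): lst = [2, 1, 15, 12, [15, 12]]

[2, 1, 15, 12, [15, 12]]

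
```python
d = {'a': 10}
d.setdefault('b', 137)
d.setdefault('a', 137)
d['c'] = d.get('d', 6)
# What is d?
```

After line 1: d = {'a': 10}
After line 2 (setdefault adds 'b'=137): d = {'a': 10, 'b': 137}
After line 3 (setdefault 'a' no-op, already exists): d = {'a': 10, 'b': 137}
After line 4 (get('d', 6) returns default since 'd' not in d): d = {'a': 10, 'b': 137, 'c': 6}

{'a': 10, 'b': 137, 'c': 6}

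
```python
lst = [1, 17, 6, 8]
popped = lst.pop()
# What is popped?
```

8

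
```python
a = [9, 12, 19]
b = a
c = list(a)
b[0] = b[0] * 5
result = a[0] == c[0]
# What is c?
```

After line 1: a = [9, 12, 19]
After line 2 (b = a, alias): a = [9, 12, 19], b = [9, 12, 19]
After line 3 (c = list(a) is a copy, new object): c = [9, 12, 19]
After line 4 (b[0] = 9 * 5 = 45; mutates shared a/b): a = b = [45, 12, 19], c = [9, 12, 19]
After line 5 (a[0] = 45, c[0] = 9; result = False)

[9, 12, 19]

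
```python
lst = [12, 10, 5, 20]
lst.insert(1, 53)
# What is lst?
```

[12, 53, 10, 5, 20]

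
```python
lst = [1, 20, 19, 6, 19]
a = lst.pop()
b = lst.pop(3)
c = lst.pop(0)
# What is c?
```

After line 1: lst = [1, 20, 19, 6, 19]
After line 2 (pop() -> a = 19): lst = [1, 20, 19, 6]
After line 3 (pop(3) -> b = 6): lst = [1, 20, 19]
After line 4 (pop(0) -> c = 1): lst = [20, 19]

1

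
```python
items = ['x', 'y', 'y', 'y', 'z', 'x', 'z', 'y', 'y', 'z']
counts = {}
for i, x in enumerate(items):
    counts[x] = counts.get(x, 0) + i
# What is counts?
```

Initial: counts = {}, items = ['x', 'y', 'y', 'y', 'z', 'x', 'z', 'y', 'y', 'z']
i=0, x='x': counts = {'x': 0}
i=1, x='y': counts = {'x': 0, 'y': 1}
i=2, x='y': counts = {'x': 0, 'y': 3}
i=3, x='y': counts = {'x': 0, 'y': 6}
i=4, x='z': counts = {'x': 0, 'y': 6, 'z': 4}
i=5, x='x': counts = {'x': 5, 'y': 6, 'z': 4}
i=6, x='z': counts = {'x': 5, 'y': 6, 'z': 10}
i=7, x='y': counts = {'x': 5, 'y': 13, 'z': 10}
i=8, x='y': counts = {'x': 5, 'y': 21, 'z': 10}
i=9, x='z': counts = {'x': 5, 'y': 21, 'z': 19}

{'x': 5, 'y': 21, 'z': 19}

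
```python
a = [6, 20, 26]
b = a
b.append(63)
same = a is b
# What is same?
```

After line 1: a = [6, 20, 26]
After line 2 (b = a is an alias, same object): a = [6, 20, 26], b = [6, 20, 26]
After line 3 (b.append mutates the shared list): a = [6, 20, 26, 63], b = [6, 20, 26, 63]
After line 4 (same = a is b; same object -> True): same = True

True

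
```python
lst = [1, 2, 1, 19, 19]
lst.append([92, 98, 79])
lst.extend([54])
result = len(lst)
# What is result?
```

After line 1: lst = [1, 2, 1, 19, 19]
After line 2 (append adds [92, 98, 79] as single element): lst = [1, 2, 1, 19, 19, [92, 98, 79]]
After line 3 (extend unpacks [54], adds 54): lst = [1, 2, 1, 19, 19, [92, 98, 79], 54]
After line 4: result = len(lst) = 7

7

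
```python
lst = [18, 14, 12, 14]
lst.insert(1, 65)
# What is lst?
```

[18, 65, 14, 12, 14]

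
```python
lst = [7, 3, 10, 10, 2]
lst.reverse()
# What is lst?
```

[2, 10, 10, 3, 7]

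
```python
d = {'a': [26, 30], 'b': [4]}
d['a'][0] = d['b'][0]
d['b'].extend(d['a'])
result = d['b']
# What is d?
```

After line 1: d = {'a': [26, 30], 'b': [4]}
After line 2 (a[0] = b[0] = 4): d = {'a': [4, 30], 'b': [4]}
After line 3 (b.extend(a) appends [4, 30]): d = {'a': [4, 30], 'b': [4, 4, 30]}
After line 4: result = d['b'] = [4, 4, 30]

{'a': [4, 30], 'b': [4, 4, 30]}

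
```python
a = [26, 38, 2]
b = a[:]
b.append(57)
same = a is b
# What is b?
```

After line 1: a = [26, 38, 2]
After line 2 (b = a[:] is a shallow copy, new object): a = [26, 38, 2], b = [26, 38, 2]
After line 3 (append only mutates b): a = [26, 38, 2], b = [26, 38, 2, 57]
After line 4 (same = a is b; different objects -> False): same = False

[26, 38, 2, 57]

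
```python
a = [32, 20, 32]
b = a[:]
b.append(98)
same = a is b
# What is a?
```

After line 1: a = [32, 20, 32]
After line 2 (b = a[:] is a shallow copy, new object): a = [32, 20, 32], b = [32, 20, 32]
After line 3 (append only mutates b): a = [32, 20, 32], b = [32, 20, 32, 98]
After line 4 (same = a is b; different objects -> False): same = False

[32, 20, 32]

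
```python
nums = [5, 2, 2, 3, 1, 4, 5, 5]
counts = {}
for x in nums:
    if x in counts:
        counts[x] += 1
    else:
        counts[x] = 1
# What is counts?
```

Initial: counts = {}, nums = [5, 2, 2, 3, 1, 4, 5, 5]
See 5: counts = {5: 1}
See 2: counts = {5: 1, 2: 1}
See 2: counts = {5: 1, 2: 2}
See 3: counts = {5: 1, 2: 2, 3: 1}
See 1: counts = {5: 1, 2: 2, 3: 1, 1: 1}
See 4: counts = {5: 1, 2: 2, 3: 1, 1: 1, 4: 1}
See 5: counts = {5: 2, 2: 2, 3: 1, 1: 1, 4: 1}
See 5: counts = {5: 3, 2: 2, 3: 1, 1: 1, 4: 1}

{5: 3, 2: 2, 3: 1, 1: 1, 4: 1}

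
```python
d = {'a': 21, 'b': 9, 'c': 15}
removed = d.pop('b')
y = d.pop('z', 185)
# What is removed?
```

After line 1: d = {'a': 21, 'b': 9, 'c': 15}
After line 2 (pop 'b' returns 9): d = {'a': 21, 'c': 15}, removed = 9
After line 3 (pop 'z' missing, returns default 185): d = {'a': 21, 'c': 15}, y = 185

9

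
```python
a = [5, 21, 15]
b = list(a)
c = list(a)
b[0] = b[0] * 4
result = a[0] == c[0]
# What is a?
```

After line 1: a = [5, 21, 15]
After line 2 (b = list(a), copy): a = [5, 21, 15], b = [5, 21, 15]
After line 3 (c = list(a) is a copy, new object): c = [5, 21, 15]
After line 4 (b[0] = 5 * 4 = 20; only b mutates (copy)): a = [5, 21, 15], b = [20, 21, 15], c = [5, 21, 15]
After line 5 (a[0] = 5, c[0] = 5; result = True)

[5, 21, 15]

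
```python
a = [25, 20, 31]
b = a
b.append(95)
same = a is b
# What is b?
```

After line 1: a = [25, 20, 31]
After line 2 (b = a is an alias, same object): a = [25, 20, 31], b = [25, 20, 31]
After line 3 (b.append mutates the shared list): a = [25, 20, 31, 95], b = [25, 20, 31, 95]
After line 4 (same = a is b; same object -> True): same = True

[25, 20, 31, 95]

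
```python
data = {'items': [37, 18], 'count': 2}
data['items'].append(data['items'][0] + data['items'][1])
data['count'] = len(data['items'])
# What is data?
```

After line 1: data = {'items': [37, 18], 'count': 2}
After line 2 (append 37 + 18 = 55): data = {'items': [37, 18, 55], 'count': 2}
After line 3 (count = len(items) = 3): data = {'items': [37, 18, 55], 'count': 3}

{'items': [37, 18, 55], 'count': 3}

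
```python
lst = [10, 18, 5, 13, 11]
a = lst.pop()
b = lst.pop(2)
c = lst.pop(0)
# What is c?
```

After line 1: lst = [10, 18, 5, 13, 11]
After line 2 (pop() -> a = 11): lst = [10, 18, 5, 13]
After line 3 (pop(2) -> b = 5): lst = [10, 18, 13]
After line 4 (pop(0) -> c = 10): lst = [18, 13]

10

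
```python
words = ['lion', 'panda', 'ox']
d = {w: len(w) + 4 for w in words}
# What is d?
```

{'lion': 8, 'panda': 9, 'ox': 6}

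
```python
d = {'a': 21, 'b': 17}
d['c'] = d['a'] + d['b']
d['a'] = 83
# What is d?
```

After line 1: d = {'a': 21, 'b': 17}
After line 2 (d['c'] = 21 + 17): d = {'a': 21, 'b': 17, 'c': 38}
After line 3: d = {'a': 83, 'b': 17, 'c': 38}

{'a': 83, 'b': 17, 'c': 38}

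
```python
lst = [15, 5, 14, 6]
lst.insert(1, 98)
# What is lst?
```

[15, 98, 5, 14, 6]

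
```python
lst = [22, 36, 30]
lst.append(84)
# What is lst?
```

[22, 36, 30, 84]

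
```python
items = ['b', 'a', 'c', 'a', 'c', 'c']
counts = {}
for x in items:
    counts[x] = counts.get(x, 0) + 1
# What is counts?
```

Initial: counts = {}, items = ['b', 'a', 'c', 'a', 'c', 'c']
See 'b': counts = {'b': 1}
See 'a': counts = {'b': 1, 'a': 1}
See 'c': counts = {'b': 1, 'a': 1, 'c': 1}
See 'a': counts = {'b': 1, 'a': 2, 'c': 1}
See 'c': counts = {'b': 1, 'a': 2, 'c': 2}
See 'c': counts = {'b': 1, 'a': 2, 'c': 3}

{'b': 1, 'a': 2, 'c': 3}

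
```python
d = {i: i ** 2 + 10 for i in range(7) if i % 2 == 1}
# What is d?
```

{1: 11, 3: 19, 5: 35}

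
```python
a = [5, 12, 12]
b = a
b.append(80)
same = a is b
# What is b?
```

After line 1: a = [5, 12, 12]
After line 2 (b = a is an alias, same object): a = [5, 12, 12], b = [5, 12, 12]
After line 3 (b.append mutates the shared list): a = [5, 12, 12, 80], b = [5, 12, 12, 80]
After line 4 (same = a is b; same object -> True): same = True

[5, 12, 12, 80]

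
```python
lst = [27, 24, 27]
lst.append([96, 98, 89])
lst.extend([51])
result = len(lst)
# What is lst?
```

After line 1: lst = [27, 24, 27]
After line 2 (append adds [96, 98, 89] as single element): lst = [27, 24, 27, [96, 98, 89]]
After line 3 (extend unpacks [51], adds 51): lst = [27, 24, 27, [96, 98, 89], 51]
After line 4: result = len(lst) = 5

[27, 24, 27, [96, 98, 89], 51]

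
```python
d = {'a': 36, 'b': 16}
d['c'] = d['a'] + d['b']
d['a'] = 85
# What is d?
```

After line 1: d = {'a': 36, 'b': 16}
After line 2 (d['c'] = 36 + 16): d = {'a': 36, 'b': 16, 'c': 52}
After line 3: d = {'a': 85, 'b': 16, 'c': 52}

{'a': 85, 'b': 16, 'c': 52}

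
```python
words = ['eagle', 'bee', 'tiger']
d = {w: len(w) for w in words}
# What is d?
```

{'eagle': 5, 'bee': 3, 'tiger': 5}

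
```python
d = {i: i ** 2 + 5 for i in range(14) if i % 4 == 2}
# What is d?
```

{2: 9, 6: 41, 10: 105}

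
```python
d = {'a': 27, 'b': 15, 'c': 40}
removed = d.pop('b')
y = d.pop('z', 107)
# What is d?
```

After line 1: d = {'a': 27, 'b': 15, 'c': 40}
After line 2 (pop 'b' returns 15): d = {'a': 27, 'c': 40}, removed = 15
After line 3 (pop 'z' missing, returns default 107): d = {'a': 27, 'c': 40}, y = 107

{'a': 27, 'c': 40}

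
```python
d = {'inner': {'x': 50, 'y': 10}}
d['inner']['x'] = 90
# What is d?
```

After line 1: d = {'inner': {'x': 50, 'y': 10}}
After line 2 (inner x overwritten): d = {'inner': {'x': 90, 'y': 10}}

{'inner': {'x': 90, 'y': 10}}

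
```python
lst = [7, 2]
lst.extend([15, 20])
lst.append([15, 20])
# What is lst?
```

After line 1: lst = [7, 2]
After line 2 (extend unpacks [15, 20]): lst = [7, 2, 15, 20]
After line 3 (append adds [15, 20] as single element): lst = [7, 2, 15, 20, [15, 20]]

[7, 2, 15, 20, [15, 20]]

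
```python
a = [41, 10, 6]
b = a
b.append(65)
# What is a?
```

After line 1: a = [41, 10, 6]
After line 2 (b = a is an alias, same object): a = [41, 10, 6], b = [41, 10, 6]
After line 3 (b.append mutates the shared list): a = [41, 10, 6, 65], b = [41, 10, 6, 65]

[41, 10, 6, 65]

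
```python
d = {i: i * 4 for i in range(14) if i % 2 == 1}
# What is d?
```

{1: 4, 3: 12, 5: 20, 7: 28, 9: 36, 11: 44, 13: 52}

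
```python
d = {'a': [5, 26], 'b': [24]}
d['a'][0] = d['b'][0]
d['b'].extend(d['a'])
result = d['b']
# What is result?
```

After line 1: d = {'a': [5, 26], 'b': [24]}
After line 2 (a[0] = b[0] = 24): d = {'a': [24, 26], 'b': [24]}
After line 3 (b.extend(a) appends [24, 26]): d = {'a': [24, 26], 'b': [24, 24, 26]}
After line 4: result = d['b'] = [24, 24, 26]

[24, 24, 26]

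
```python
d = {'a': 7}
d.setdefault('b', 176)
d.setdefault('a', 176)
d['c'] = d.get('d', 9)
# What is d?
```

After line 1: d = {'a': 7}
After line 2 (setdefault adds 'b'=176): d = {'a': 7, 'b': 176}
After line 3 (setdefault 'a' no-op, already exists): d = {'a': 7, 'b': 176}
After line 4 (get('d', 9) returns default since 'd' not in d): d = {'a': 7, 'b': 176, 'c': 9}

{'a': 7, 'b': 176, 'c': 9}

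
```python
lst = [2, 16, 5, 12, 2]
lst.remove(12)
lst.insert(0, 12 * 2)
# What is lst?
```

After line 1: lst = [2, 16, 5, 12, 2]
After line 2 (remove first 12): lst = [2, 16, 5, 2]
After line 3 (insert 24 at index 0): lst = [24, 2, 16, 5, 2]

[24, 2, 16, 5, 2]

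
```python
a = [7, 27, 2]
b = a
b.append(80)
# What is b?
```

After line 1: a = [7, 27, 2]
After line 2 (b = a is an alias, same object): a = [7, 27, 2], b = [7, 27, 2]
After line 3 (b.append mutates the shared list): a = [7, 27, 2, 80], b = [7, 27, 2, 80]

[7, 27, 2, 80]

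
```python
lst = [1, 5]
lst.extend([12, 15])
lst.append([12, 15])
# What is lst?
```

After line 1: lst = [1, 5]
After line 2 (extend unpacks [12, 15]): lst = [1, 5, 12, 15]
After line 3 (append adds [12, 15] as single element): lst = [1, 5, 12, 15, [12, 15]]

[1, 5, 12, 15, [12, 15]]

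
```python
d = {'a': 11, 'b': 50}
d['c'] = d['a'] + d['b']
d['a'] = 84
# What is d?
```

After line 1: d = {'a': 11, 'b': 50}
After line 2 (d['c'] = 11 + 50): d = {'a': 11, 'b': 50, 'c': 61}
After line 3: d = {'a': 84, 'b': 50, 'c': 61}

{'a': 84, 'b': 50, 'c': 61}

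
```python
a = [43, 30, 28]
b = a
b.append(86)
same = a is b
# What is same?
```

After line 1: a = [43, 30, 28]
After line 2 (b = a is an alias, same object): a = [43, 30, 28], b = [43, 30, 28]
After line 3 (b.append mutates the shared list): a = [43, 30, 28, 86], b = [43, 30, 28, 86]
After line 4 (same = a is b; same object -> True): same = True

True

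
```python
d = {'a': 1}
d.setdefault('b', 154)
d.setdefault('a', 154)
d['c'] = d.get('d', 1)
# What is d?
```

After line 1: d = {'a': 1}
After line 2 (setdefault adds 'b'=154): d = {'a': 1, 'b': 154}
After line 3 (setdefault 'a' no-op, already exists): d = {'a': 1, 'b': 154}
After line 4 (get('d', 1) returns default since 'd' not in d): d = {'a': 1, 'b': 154, 'c': 1}

{'a': 1, 'b': 154, 'c': 1}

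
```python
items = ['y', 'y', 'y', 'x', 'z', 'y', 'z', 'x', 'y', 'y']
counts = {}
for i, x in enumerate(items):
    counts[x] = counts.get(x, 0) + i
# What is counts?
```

Initial: counts = {}, items = ['y', 'y', 'y', 'x', 'z', 'y', 'z', 'x', 'y', 'y']
i=0, x='y': counts = {'y': 0}
i=1, x='y': counts = {'y': 1}
i=2, x='y': counts = {'y': 3}
i=3, x='x': counts = {'y': 3, 'x': 3}
i=4, x='z': counts = {'y': 3, 'x': 3, 'z': 4}
i=5, x='y': counts = {'y': 8, 'x': 3, 'z': 4}
i=6, x='z': counts = {'y': 8, 'x': 3, 'z': 10}
i=7, x='x': counts = {'y': 8, 'x': 10, 'z': 10}
i=8, x='y': counts = {'y': 16, 'x': 10, 'z': 10}
i=9, x='y': counts = {'y': 25, 'x': 10, 'z': 10}

{'y': 25, 'x': 10, 'z': 10}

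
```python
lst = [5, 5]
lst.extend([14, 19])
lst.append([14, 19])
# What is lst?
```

After line 1: lst = [5, 5]
After line 2 (extend unpacks [14, 19]): lst = [5, 5, 14, 19]
After line 3 (append adds [14, 19] as single element): lst = [5, 5, 14, 19, [14, 19]]

[5, 5, 14, 19, [14, 19]]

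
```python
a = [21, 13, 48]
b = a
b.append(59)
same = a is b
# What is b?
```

After line 1: a = [21, 13, 48]
After line 2 (b = a is an alias, same object): a = [21, 13, 48], b = [21, 13, 48]
After line 3 (b.append mutates the shared list): a = [21, 13, 48, 59], b = [21, 13, 48, 59]
After line 4 (same = a is b; same object -> True): same = True

[21, 13, 48, 59]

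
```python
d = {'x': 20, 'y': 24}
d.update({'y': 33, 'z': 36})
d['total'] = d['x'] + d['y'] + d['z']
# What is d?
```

After line 1: d = {'x': 20, 'y': 24}
After line 2 (y overwritten, z added): d = {'x': 20, 'y': 33, 'z': 36}
After line 3 (total = 20 + 33 + 36 = 89): d = {'x': 20, 'y': 33, 'z': 36, 'total': 89}

{'x': 20, 'y': 33, 'z': 36, 'total': 89}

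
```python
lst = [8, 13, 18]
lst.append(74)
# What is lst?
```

[8, 13, 18, 74]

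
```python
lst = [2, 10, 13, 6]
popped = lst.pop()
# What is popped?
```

6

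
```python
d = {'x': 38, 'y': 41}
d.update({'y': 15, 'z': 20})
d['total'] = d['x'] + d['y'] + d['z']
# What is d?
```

After line 1: d = {'x': 38, 'y': 41}
After line 2 (y overwritten, z added): d = {'x': 38, 'y': 15, 'z': 20}
After line 3 (total = 38 + 15 + 20 = 73): d = {'x': 38, 'y': 15, 'z': 20, 'total': 73}

{'x': 38, 'y': 15, 'z': 20, 'total': 73}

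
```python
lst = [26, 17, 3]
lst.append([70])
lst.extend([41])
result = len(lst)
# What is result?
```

After line 1: lst = [26, 17, 3]
After line 2 (append adds [70] as single element): lst = [26, 17, 3, [70]]
After line 3 (extend unpacks [41], adds 41): lst = [26, 17, 3, [70], 41]
After line 4: result = len(lst) = 5

5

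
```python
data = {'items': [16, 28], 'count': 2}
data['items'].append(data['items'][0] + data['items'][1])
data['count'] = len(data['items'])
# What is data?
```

After line 1: data = {'items': [16, 28], 'count': 2}
After line 2 (append 16 + 28 = 44): data = {'items': [16, 28, 44], 'count': 2}
After line 3 (count = len(items) = 3): data = {'items': [16, 28, 44], 'count': 3}

{'items': [16, 28, 44], 'count': 3}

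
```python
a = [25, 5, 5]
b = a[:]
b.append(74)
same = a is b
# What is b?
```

After line 1: a = [25, 5, 5]
After line 2 (b = a[:] is a shallow copy, new object): a = [25, 5, 5], b = [25, 5, 5]
After line 3 (append only mutates b): a = [25, 5, 5], b = [25, 5, 5, 74]
After line 4 (same = a is b; different objects -> False): same = False

[25, 5, 5, 74]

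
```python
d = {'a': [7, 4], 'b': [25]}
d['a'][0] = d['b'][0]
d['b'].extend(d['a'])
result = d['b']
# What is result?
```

After line 1: d = {'a': [7, 4], 'b': [25]}
After line 2 (a[0] = b[0] = 25): d = {'a': [25, 4], 'b': [25]}
After line 3 (b.extend(a) appends [25, 4]): d = {'a': [25, 4], 'b': [25, 25, 4]}
After line 4: result = d['b'] = [25, 25, 4]

[25, 25, 4]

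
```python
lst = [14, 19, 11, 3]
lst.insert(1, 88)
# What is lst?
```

[14, 88, 19, 11, 3]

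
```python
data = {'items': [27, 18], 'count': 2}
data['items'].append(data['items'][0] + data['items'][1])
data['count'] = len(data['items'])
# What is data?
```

After line 1: data = {'items': [27, 18], 'count': 2}
After line 2 (append 27 + 18 = 45): data = {'items': [27, 18, 45], 'count': 2}
After line 3 (count = len(items) = 3): data = {'items': [27, 18, 45], 'count': 3}

{'items': [27, 18, 45], 'count': 3}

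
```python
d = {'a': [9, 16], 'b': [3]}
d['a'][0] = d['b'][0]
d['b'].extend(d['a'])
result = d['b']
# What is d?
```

After line 1: d = {'a': [9, 16], 'b': [3]}
After line 2 (a[0] = b[0] = 3): d = {'a': [3, 16], 'b': [3]}
After line 3 (b.extend(a) appends [3, 16]): d = {'a': [3, 16], 'b': [3, 3, 16]}
After line 4: result = d['b'] = [3, 3, 16]

{'a': [3, 16], 'b': [3, 3, 16]}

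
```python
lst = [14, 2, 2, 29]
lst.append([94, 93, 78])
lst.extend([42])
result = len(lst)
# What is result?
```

After line 1: lst = [14, 2, 2, 29]
After line 2 (append adds [94, 93, 78] as single element): lst = [14, 2, 2, 29, [94, 93, 78]]
After line 3 (extend unpacks [42], adds 42): lst = [14, 2, 2, 29, [94, 93, 78], 42]
After line 4: result = len(lst) = 6

6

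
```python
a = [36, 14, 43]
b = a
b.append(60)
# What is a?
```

After line 1: a = [36, 14, 43]
After line 2 (b = a is an alias, same object): a = [36, 14, 43], b = [36, 14, 43]
After line 3 (b.append mutates the shared list): a = [36, 14, 43, 60], b = [36, 14, 43, 60]

[36, 14, 43, 60]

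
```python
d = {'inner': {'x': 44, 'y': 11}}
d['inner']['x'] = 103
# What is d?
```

After line 1: d = {'inner': {'x': 44, 'y': 11}}
After line 2 (inner x overwritten): d = {'inner': {'x': 103, 'y': 11}}

{'inner': {'x': 103, 'y': 11}}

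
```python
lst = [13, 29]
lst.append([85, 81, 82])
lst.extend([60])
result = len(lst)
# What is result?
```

After line 1: lst = [13, 29]
After line 2 (append adds [85, 81, 82] as single element): lst = [13, 29, [85, 81, 82]]
After line 3 (extend unpacks [60], adds 60): lst = [13, 29, [85, 81, 82], 60]
After line 4: result = len(lst) = 4

4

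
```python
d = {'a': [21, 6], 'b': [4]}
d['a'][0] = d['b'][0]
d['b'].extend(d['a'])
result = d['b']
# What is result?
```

After line 1: d = {'a': [21, 6], 'b': [4]}
After line 2 (a[0] = b[0] = 4): d = {'a': [4, 6], 'b': [4]}
After line 3 (b.extend(a) appends [4, 6]): d = {'a': [4, 6], 'b': [4, 4, 6]}
After line 4: result = d['b'] = [4, 4, 6]

[4, 4, 6]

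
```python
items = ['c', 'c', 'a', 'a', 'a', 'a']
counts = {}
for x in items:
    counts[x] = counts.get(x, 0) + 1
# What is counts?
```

Initial: counts = {}, items = ['c', 'c', 'a', 'a', 'a', 'a']
See 'c': counts = {'c': 1}
See 'c': counts = {'c': 2}
See 'a': counts = {'c': 2, 'a': 1}
See 'a': counts = {'c': 2, 'a': 2}
See 'a': counts = {'c': 2, 'a': 3}
See 'a': counts = {'c': 2, 'a': 4}

{'c': 2, 'a': 4}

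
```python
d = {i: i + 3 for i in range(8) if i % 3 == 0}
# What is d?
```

{0: 3, 3: 6, 6: 9}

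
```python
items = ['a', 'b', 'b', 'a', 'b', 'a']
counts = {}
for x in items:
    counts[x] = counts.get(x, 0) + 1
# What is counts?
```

Initial: counts = {}, items = ['a', 'b', 'b', 'a', 'b', 'a']
See 'a': counts = {'a': 1}
See 'b': counts = {'a': 1, 'b': 1}
See 'b': counts = {'a': 1, 'b': 2}
See 'a': counts = {'a': 2, 'b': 2}
See 'b': counts = {'a': 2, 'b': 3}
See 'a': counts = {'a': 3, 'b': 3}

{'a': 3, 'b': 3}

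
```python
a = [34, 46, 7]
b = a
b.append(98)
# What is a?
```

After line 1: a = [34, 46, 7]
After line 2 (b = a is an alias, same object): a = [34, 46, 7], b = [34, 46, 7]
After line 3 (b.append mutates the shared list): a = [34, 46, 7, 98], b = [34, 46, 7, 98]

[34, 46, 7, 98]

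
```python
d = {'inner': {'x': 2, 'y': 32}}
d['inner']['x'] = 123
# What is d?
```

After line 1: d = {'inner': {'x': 2, 'y': 32}}
After line 2 (inner x overwritten): d = {'inner': {'x': 123, 'y': 32}}

{'inner': {'x': 123, 'y': 32}}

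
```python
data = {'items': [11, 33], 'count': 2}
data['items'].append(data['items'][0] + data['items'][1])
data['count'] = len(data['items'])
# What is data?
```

After line 1: data = {'items': [11, 33], 'count': 2}
After line 2 (append 11 + 33 = 44): data = {'items': [11, 33, 44], 'count': 2}
After line 3 (count = len(items) = 3): data = {'items': [11, 33, 44], 'count': 3}

{'items': [11, 33, 44], 'count': 3}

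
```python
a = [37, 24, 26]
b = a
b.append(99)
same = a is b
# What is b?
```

After line 1: a = [37, 24, 26]
After line 2 (b = a is an alias, same object): a = [37, 24, 26], b = [37, 24, 26]
After line 3 (b.append mutates the shared list): a = [37, 24, 26, 99], b = [37, 24, 26, 99]
After line 4 (same = a is b; same object -> True): same = True

[37, 24, 26, 99]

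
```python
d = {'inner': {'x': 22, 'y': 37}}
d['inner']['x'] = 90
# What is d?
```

After line 1: d = {'inner': {'x': 22, 'y': 37}}
After line 2 (inner x overwritten): d = {'inner': {'x': 90, 'y': 37}}

{'inner': {'x': 90, 'y': 37}}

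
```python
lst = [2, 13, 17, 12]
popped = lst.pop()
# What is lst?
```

[2, 13, 17]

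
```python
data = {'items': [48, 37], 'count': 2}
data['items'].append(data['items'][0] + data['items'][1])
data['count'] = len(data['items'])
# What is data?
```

After line 1: data = {'items': [48, 37], 'count': 2}
After line 2 (append 48 + 37 = 85): data = {'items': [48, 37, 85], 'count': 2}
After line 3 (count = len(items) = 3): data = {'items': [48, 37, 85], 'count': 3}

{'items': [48, 37, 85], 'count': 3}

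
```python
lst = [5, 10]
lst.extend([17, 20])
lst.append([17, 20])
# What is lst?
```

After line 1: lst = [5, 10]
After line 2 (extend unpacks [17, 20]): lst = [5, 10, 17, 20]
After line 3 (append adds [17, 20] as single element): lst = [5, 10, 17, 20, [17, 20]]

[5, 10, 17, 20, [17, 20]]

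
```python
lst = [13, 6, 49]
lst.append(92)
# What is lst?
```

[13, 6, 49, 92]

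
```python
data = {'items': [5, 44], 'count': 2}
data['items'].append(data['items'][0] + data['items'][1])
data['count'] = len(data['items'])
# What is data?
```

After line 1: data = {'items': [5, 44], 'count': 2}
After line 2 (append 5 + 44 = 49): data = {'items': [5, 44, 49], 'count': 2}
After line 3 (count = len(items) = 3): data = {'items': [5, 44, 49], 'count': 3}

{'items': [5, 44, 49], 'count': 3}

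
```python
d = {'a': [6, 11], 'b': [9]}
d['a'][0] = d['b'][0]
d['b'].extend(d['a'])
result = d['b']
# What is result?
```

After line 1: d = {'a': [6, 11], 'b': [9]}
After line 2 (a[0] = b[0] = 9): d = {'a': [9, 11], 'b': [9]}
After line 3 (b.extend(a) appends [9, 11]): d = {'a': [9, 11], 'b': [9, 9, 11]}
After line 4: result = d['b'] = [9, 9, 11]

[9, 9, 11]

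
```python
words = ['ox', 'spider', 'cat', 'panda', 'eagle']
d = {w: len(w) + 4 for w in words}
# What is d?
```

{'ox': 6, 'spider': 10, 'cat': 7, 'panda': 9, 'eagle': 9}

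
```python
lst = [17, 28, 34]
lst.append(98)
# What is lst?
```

[17, 28, 34, 98]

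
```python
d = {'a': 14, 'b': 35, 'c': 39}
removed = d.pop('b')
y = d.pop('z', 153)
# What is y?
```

After line 1: d = {'a': 14, 'b': 35, 'c': 39}
After line 2 (pop 'b' returns 35): d = {'a': 14, 'c': 39}, removed = 35
After line 3 (pop 'z' missing, returns default 153): d = {'a': 14, 'c': 39}, y = 153

153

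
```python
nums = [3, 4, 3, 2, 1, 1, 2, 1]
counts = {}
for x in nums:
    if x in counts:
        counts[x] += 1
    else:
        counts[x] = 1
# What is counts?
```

Initial: counts = {}, nums = [3, 4, 3, 2, 1, 1, 2, 1]
See 3: counts = {3: 1}
See 4: counts = {3: 1, 4: 1}
See 3: counts = {3: 2, 4: 1}
See 2: counts = {3: 2, 4: 1, 2: 1}
See 1: counts = {3: 2, 4: 1, 2: 1, 1: 1}
See 1: counts = {3: 2, 4: 1, 2: 1, 1: 2}
See 2: counts = {3: 2, 4: 1, 2: 2, 1: 2}
See 1: counts = {3: 2, 4: 1, 2: 2, 1: 3}

{3: 2, 4: 1, 2: 2, 1: 3}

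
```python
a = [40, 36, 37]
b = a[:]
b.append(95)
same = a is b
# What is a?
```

After line 1: a = [40, 36, 37]
After line 2 (b = a[:] is a shallow copy, new object): a = [40, 36, 37], b = [40, 36, 37]
After line 3 (append only mutates b): a = [40, 36, 37], b = [40, 36, 37, 95]
After line 4 (same = a is b; different objects -> False): same = False

[40, 36, 37]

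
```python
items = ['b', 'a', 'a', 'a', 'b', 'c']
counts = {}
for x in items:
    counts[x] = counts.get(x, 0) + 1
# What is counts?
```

Initial: counts = {}, items = ['b', 'a', 'a', 'a', 'b', 'c']
See 'b': counts = {'b': 1}
See 'a': counts = {'b': 1, 'a': 1}
See 'a': counts = {'b': 1, 'a': 2}
See 'a': counts = {'b': 1, 'a': 3}
See 'b': counts = {'b': 2, 'a': 3}
See 'c': counts = {'b': 2, 'a': 3, 'c': 1}

{'b': 2, 'a': 3, 'c': 1}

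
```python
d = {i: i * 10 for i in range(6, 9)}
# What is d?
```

{6: 60, 7: 70, 8: 80}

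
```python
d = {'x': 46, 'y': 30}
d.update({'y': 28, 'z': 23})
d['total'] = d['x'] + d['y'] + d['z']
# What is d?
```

After line 1: d = {'x': 46, 'y': 30}
After line 2 (y overwritten, z added): d = {'x': 46, 'y': 28, 'z': 23}
After line 3 (total = 46 + 28 + 23 = 97): d = {'x': 46, 'y': 28, 'z': 23, 'total': 97}

{'x': 46, 'y': 28, 'z': 23, 'total': 97}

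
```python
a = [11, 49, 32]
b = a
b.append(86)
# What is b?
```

After line 1: a = [11, 49, 32]
After line 2 (b = a is an alias, same object): a = [11, 49, 32], b = [11, 49, 32]
After line 3 (b.append mutates the shared list): a = [11, 49, 32, 86], b = [11, 49, 32, 86]

[11, 49, 32, 86]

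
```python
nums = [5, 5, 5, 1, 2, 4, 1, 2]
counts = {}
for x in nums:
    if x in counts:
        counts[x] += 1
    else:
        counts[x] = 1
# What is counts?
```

Initial: counts = {}, nums = [5, 5, 5, 1, 2, 4, 1, 2]
See 5: counts = {5: 1}
See 5: counts = {5: 2}
See 5: counts = {5: 3}
See 1: counts = {5: 3, 1: 1}
See 2: counts = {5: 3, 1: 1, 2: 1}
See 4: counts = {5: 3, 1: 1, 2: 1, 4: 1}
See 1: counts = {5: 3, 1: 2, 2: 1, 4: 1}
See 2: counts = {5: 3, 1: 2, 2: 2, 4: 1}

{5: 3, 1: 2, 2: 2, 4: 1}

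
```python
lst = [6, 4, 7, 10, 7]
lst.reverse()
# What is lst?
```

[7, 10, 7, 4, 6]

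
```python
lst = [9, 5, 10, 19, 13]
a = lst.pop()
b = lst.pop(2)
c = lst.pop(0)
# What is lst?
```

After line 1: lst = [9, 5, 10, 19, 13]
After line 2 (pop() -> a = 13): lst = [9, 5, 10, 19]
After line 3 (pop(2) -> b = 10): lst = [9, 5, 19]
After line 4 (pop(0) -> c = 9): lst = [5, 19]

[5, 19]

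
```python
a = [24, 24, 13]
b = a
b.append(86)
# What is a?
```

After line 1: a = [24, 24, 13]
After line 2 (b = a is an alias, same object): a = [24, 24, 13], b = [24, 24, 13]
After line 3 (b.append mutates the shared list): a = [24, 24, 13, 86], b = [24, 24, 13, 86]

[24, 24, 13, 86]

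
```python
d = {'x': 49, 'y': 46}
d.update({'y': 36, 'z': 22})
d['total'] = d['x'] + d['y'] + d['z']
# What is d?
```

After line 1: d = {'x': 49, 'y': 46}
After line 2 (y overwritten, z added): d = {'x': 49, 'y': 36, 'z': 22}
After line 3 (total = 49 + 36 + 22 = 107): d = {'x': 49, 'y': 36, 'z': 22, 'total': 107}

{'x': 49, 'y': 36, 'z': 22, 'total': 107}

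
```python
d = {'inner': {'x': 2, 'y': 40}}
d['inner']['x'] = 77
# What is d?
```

After line 1: d = {'inner': {'x': 2, 'y': 40}}
After line 2 (inner x overwritten): d = {'inner': {'x': 77, 'y': 40}}

{'inner': {'x': 77, 'y': 40}}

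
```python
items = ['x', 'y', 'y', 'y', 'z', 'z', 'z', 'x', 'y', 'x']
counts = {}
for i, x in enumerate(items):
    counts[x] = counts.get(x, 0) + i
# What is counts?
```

Initial: counts = {}, items = ['x', 'y', 'y', 'y', 'z', 'z', 'z', 'x', 'y', 'x']
i=0, x='x': counts = {'x': 0}
i=1, x='y': counts = {'x': 0, 'y': 1}
i=2, x='y': counts = {'x': 0, 'y': 3}
i=3, x='y': counts = {'x': 0, 'y': 6}
i=4, x='z': counts = {'x': 0, 'y': 6, 'z': 4}
i=5, x='z': counts = {'x': 0, 'y': 6, 'z': 9}
i=6, x='z': counts = {'x': 0, 'y': 6, 'z': 15}
i=7, x='x': counts = {'x': 7, 'y': 6, 'z': 15}
i=8, x='y': counts = {'x': 7, 'y': 14, 'z': 15}
i=9, x='x': counts = {'x': 16, 'y': 14, 'z': 15}

{'x': 16, 'y': 14, 'z': 15}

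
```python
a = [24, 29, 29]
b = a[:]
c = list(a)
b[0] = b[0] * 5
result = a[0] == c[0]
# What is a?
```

After line 1: a = [24, 29, 29]
After line 2 (b = a[:], copy): a = [24, 29, 29], b = [24, 29, 29]
After line 3 (c = list(a) is a copy, new object): c = [24, 29, 29]
After line 4 (b[0] = 24 * 5 = 120; only b mutates (copy)): a = [24, 29, 29], b = [120, 29, 29], c = [24, 29, 29]
After line 5 (a[0] = 24, c[0] = 24; result = True)

[24, 29, 29]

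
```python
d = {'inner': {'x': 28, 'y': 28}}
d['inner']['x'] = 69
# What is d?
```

After line 1: d = {'inner': {'x': 28, 'y': 28}}
After line 2 (inner x overwritten): d = {'inner': {'x': 69, 'y': 28}}

{'inner': {'x': 69, 'y': 28}}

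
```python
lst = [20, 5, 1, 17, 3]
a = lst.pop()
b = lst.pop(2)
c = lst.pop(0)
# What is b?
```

After line 1: lst = [20, 5, 1, 17, 3]
After line 2 (pop() -> a = 3): lst = [20, 5, 1, 17]
After line 3 (pop(2) -> b = 1): lst = [20, 5, 17]
After line 4 (pop(0) -> c = 20): lst = [5, 17]

1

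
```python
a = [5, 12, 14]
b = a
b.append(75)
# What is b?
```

After line 1: a = [5, 12, 14]
After line 2 (b = a is an alias, same object): a = [5, 12, 14], b = [5, 12, 14]
After line 3 (b.append mutates the shared list): a = [5, 12, 14, 75], b = [5, 12, 14, 75]

[5, 12, 14, 75]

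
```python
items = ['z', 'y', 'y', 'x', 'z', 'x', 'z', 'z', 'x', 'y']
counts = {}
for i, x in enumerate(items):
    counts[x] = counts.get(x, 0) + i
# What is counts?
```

Initial: counts = {}, items = ['z', 'y', 'y', 'x', 'z', 'x', 'z', 'z', 'x', 'y']
i=0, x='z': counts = {'z': 0}
i=1, x='y': counts = {'z': 0, 'y': 1}
i=2, x='y': counts = {'z': 0, 'y': 3}
i=3, x='x': counts = {'z': 0, 'y': 3, 'x': 3}
i=4, x='z': counts = {'z': 4, 'y': 3, 'x': 3}
i=5, x='x': counts = {'z': 4, 'y': 3, 'x': 8}
i=6, x='z': counts = {'z': 10, 'y': 3, 'x': 8}
i=7, x='z': counts = {'z': 17, 'y': 3, 'x': 8}
i=8, x='x': counts = {'z': 17, 'y': 3, 'x': 16}
i=9, x='y': counts = {'z': 17, 'y': 12, 'x': 16}

{'z': 17, 'y': 12, 'x': 16}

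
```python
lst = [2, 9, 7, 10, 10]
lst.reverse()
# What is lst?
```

[10, 10, 7, 9, 2]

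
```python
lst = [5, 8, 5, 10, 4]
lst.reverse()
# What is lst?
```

[4, 10, 5, 8, 5]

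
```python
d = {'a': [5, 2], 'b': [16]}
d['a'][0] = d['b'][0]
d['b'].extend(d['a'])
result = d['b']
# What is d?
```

After line 1: d = {'a': [5, 2], 'b': [16]}
After line 2 (a[0] = b[0] = 16): d = {'a': [16, 2], 'b': [16]}
After line 3 (b.extend(a) appends [16, 2]): d = {'a': [16, 2], 'b': [16, 16, 2]}
After line 4: result = d['b'] = [16, 16, 2]

{'a': [16, 2], 'b': [16, 16, 2]}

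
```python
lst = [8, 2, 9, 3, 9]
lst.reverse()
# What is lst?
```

[9, 3, 9, 2, 8]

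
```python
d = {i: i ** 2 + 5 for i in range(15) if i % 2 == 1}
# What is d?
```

{1: 6, 3: 14, 5: 30, 7: 54, 9: 86, 11: 126, 13: 174}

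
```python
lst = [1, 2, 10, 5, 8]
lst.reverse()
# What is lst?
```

[8, 5, 10, 2, 1]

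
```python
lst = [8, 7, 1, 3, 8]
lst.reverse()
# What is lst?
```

[8, 3, 1, 7, 8]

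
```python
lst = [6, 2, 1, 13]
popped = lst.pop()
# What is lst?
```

[6, 2, 1]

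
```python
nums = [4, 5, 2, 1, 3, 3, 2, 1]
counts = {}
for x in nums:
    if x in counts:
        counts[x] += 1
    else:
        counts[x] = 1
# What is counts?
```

Initial: counts = {}, nums = [4, 5, 2, 1, 3, 3, 2, 1]
See 4: counts = {4: 1}
See 5: counts = {4: 1, 5: 1}
See 2: counts = {4: 1, 5: 1, 2: 1}
See 1: counts = {4: 1, 5: 1, 2: 1, 1: 1}
See 3: counts = {4: 1, 5: 1, 2: 1, 1: 1, 3: 1}
See 3: counts = {4: 1, 5: 1, 2: 1, 1: 1, 3: 2}
See 2: counts = {4: 1, 5: 1, 2: 2, 1: 1, 3: 2}
See 1: counts = {4: 1, 5: 1, 2: 2, 1: 2, 3: 2}

{4: 1, 5: 1, 2: 2, 1: 2, 3: 2}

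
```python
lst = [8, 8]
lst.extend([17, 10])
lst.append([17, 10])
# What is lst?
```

After line 1: lst = [8, 8]
After line 2 (extend unpacks [17, 10]): lst = [8, 8, 17, 10]
After line 3 (append adds [17, 10] as single element): lst = [8, 8, 17, 10, [17, 10]]

[8, 8, 17, 10, [17, 10]]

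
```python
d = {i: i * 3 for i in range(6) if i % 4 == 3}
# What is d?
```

{3: 9}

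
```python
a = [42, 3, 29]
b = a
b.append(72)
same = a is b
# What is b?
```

After line 1: a = [42, 3, 29]
After line 2 (b = a is an alias, same object): a = [42, 3, 29], b = [42, 3, 29]
After line 3 (b.append mutates the shared list): a = [42, 3, 29, 72], b = [42, 3, 29, 72]
After line 4 (same = a is b; same object -> True): same = True

[42, 3, 29, 72]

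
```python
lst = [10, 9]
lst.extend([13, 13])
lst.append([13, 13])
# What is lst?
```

After line 1: lst = [10, 9]
After line 2 (extend unpacks [13, 13]): lst = [10, 9, 13, 13]
After line 3 (append adds [13, 13] as single element): lst = [10, 9, 13, 13, [13, 13]]

[10, 9, 13, 13, [13, 13]]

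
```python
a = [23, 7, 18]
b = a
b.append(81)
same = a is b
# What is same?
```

After line 1: a = [23, 7, 18]
After line 2 (b = a is an alias, same object): a = [23, 7, 18], b = [23, 7, 18]
After line 3 (b.append mutates the shared list): a = [23, 7, 18, 81], b = [23, 7, 18, 81]
After line 4 (same = a is b; same object -> True): same = True

True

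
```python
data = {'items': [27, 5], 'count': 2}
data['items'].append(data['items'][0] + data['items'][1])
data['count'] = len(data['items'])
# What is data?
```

After line 1: data = {'items': [27, 5], 'count': 2}
After line 2 (append 27 + 5 = 32): data = {'items': [27, 5, 32], 'count': 2}
After line 3 (count = len(items) = 3): data = {'items': [27, 5, 32], 'count': 3}

{'items': [27, 5, 32], 'count': 3}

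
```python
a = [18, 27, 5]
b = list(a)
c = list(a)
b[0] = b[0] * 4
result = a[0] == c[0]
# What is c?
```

After line 1: a = [18, 27, 5]
After line 2 (b = list(a), copy): a = [18, 27, 5], b = [18, 27, 5]
After line 3 (c = list(a) is a copy, new object): c = [18, 27, 5]
After line 4 (b[0] = 18 * 4 = 72; only b mutates (copy)): a = [18, 27, 5], b = [72, 27, 5], c = [18, 27, 5]
After line 5 (a[0] = 18, c[0] = 18; result = True)

[18, 27, 5]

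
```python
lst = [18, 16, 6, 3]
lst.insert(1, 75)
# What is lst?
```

[18, 75, 16, 6, 3]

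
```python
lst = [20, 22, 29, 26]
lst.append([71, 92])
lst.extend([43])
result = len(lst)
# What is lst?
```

After line 1: lst = [20, 22, 29, 26]
After line 2 (append adds [71, 92] as single element): lst = [20, 22, 29, 26, [71, 92]]
After line 3 (extend unpacks [43], adds 43): lst = [20, 22, 29, 26, [71, 92], 43]
After line 4: result = len(lst) = 6

[20, 22, 29, 26, [71, 92], 43]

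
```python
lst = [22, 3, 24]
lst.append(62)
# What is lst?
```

[22, 3, 24, 62]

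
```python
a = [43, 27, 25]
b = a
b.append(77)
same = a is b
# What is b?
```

After line 1: a = [43, 27, 25]
After line 2 (b = a is an alias, same object): a = [43, 27, 25], b = [43, 27, 25]
After line 3 (b.append mutates the shared list): a = [43, 27, 25, 77], b = [43, 27, 25, 77]
After line 4 (same = a is b; same object -> True): same = True

[43, 27, 25, 77]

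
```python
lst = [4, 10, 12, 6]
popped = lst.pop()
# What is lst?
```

[4, 10, 12]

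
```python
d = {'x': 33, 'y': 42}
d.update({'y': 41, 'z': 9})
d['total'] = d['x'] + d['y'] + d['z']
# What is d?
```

After line 1: d = {'x': 33, 'y': 42}
After line 2 (y overwritten, z added): d = {'x': 33, 'y': 41, 'z': 9}
After line 3 (total = 33 + 41 + 9 = 83): d = {'x': 33, 'y': 41, 'z': 9, 'total': 83}

{'x': 33, 'y': 41, 'z': 9, 'total': 83}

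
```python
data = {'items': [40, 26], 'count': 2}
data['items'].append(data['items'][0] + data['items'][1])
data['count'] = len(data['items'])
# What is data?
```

After line 1: data = {'items': [40, 26], 'count': 2}
After line 2 (append 40 + 26 = 66): data = {'items': [40, 26, 66], 'count': 2}
After line 3 (count = len(items) = 3): data = {'items': [40, 26, 66], 'count': 3}

{'items': [40, 26, 66], 'count': 3}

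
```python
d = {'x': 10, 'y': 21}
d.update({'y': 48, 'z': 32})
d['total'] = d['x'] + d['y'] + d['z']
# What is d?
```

After line 1: d = {'x': 10, 'y': 21}
After line 2 (y overwritten, z added): d = {'x': 10, 'y': 48, 'z': 32}
After line 3 (total = 10 + 48 + 32 = 90): d = {'x': 10, 'y': 48, 'z': 32, 'total': 90}

{'x': 10, 'y': 48, 'z': 32, 'total': 90}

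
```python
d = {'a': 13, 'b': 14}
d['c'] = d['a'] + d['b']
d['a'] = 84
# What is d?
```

After line 1: d = {'a': 13, 'b': 14}
After line 2 (d['c'] = 13 + 14): d = {'a': 13, 'b': 14, 'c': 27}
After line 3: d = {'a': 84, 'b': 14, 'c': 27}

{'a': 84, 'b': 14, 'c': 27}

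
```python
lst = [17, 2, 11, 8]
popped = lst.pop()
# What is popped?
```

8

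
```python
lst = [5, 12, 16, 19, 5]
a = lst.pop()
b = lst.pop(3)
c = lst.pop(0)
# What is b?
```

After line 1: lst = [5, 12, 16, 19, 5]
After line 2 (pop() -> a = 5): lst = [5, 12, 16, 19]
After line 3 (pop(3) -> b = 19): lst = [5, 12, 16]
After line 4 (pop(0) -> c = 5): lst = [12, 16]

19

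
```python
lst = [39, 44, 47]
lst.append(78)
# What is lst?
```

[39, 44, 47, 78]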